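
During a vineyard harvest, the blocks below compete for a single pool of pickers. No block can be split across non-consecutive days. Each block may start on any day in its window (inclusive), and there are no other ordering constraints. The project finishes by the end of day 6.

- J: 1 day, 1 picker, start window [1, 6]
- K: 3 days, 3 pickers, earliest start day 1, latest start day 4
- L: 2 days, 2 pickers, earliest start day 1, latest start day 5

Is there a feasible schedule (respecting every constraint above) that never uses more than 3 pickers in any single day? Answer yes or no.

yes

Schedule J@1, K@2, L@5: d1:1  d2:3  d3:3  d4:3  d5:2  d6:2 — peak 3 ≤ 3.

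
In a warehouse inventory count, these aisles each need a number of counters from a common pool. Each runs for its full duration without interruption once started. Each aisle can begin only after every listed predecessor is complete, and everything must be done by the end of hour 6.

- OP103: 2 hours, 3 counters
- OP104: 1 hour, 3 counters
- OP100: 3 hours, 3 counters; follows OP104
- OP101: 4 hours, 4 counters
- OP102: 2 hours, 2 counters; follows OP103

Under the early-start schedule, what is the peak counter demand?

10

Early-start schedule: OP103@1, OP104@1, OP100@2, OP101@1, OP102@3.
Load per hour: hour 1: 10, hour 2: 10, hour 3: 9, hour 4: 9, hour 5: 0, hour 6: 0.
Peak is 10.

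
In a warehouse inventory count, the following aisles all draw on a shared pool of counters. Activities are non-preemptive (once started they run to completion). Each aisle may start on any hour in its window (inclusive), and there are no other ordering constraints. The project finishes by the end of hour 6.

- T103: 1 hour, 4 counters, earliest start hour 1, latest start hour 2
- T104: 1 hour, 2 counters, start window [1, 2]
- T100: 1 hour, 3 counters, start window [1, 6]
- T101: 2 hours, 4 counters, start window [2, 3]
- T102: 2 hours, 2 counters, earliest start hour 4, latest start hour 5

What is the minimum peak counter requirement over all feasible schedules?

5

Early-start (T103@1, T104@1, T100@1, T101@2, T102@4) gives peak 9: h1:9  h2:4  h3:4  h4:2  h5:2  h6:0.
Shift T104→2, T100→2, T101→3, T102→5.
Schedule T103@1, T104@2, T100@2, T101@3, T102@5: h1:4  h2:5  h3:4  h4:4  h5:2  h6:2 — peak 5.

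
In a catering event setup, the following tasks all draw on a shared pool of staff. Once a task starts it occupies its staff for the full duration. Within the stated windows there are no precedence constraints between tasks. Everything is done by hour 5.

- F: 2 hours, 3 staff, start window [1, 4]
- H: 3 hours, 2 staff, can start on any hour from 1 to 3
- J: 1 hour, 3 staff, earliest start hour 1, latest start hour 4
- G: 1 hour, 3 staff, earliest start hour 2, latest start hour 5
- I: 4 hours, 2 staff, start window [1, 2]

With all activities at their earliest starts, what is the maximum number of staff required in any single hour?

10

Early-start schedule: F@1, H@1, J@1, G@2, I@1.
Load per hour: hour 1: 10, hour 2: 10, hour 3: 4, hour 4: 2, hour 5: 0.
Peak is 10.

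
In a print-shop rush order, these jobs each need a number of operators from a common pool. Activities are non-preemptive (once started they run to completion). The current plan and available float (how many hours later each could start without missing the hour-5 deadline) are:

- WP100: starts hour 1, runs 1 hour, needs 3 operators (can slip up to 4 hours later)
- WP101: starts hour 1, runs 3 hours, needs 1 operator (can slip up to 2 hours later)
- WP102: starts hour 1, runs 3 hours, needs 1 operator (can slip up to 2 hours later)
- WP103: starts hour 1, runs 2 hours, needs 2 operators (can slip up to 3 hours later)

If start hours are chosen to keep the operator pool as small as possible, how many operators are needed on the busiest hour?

Early-start (WP100@1, WP101@1, WP102@1, WP103@1) gives peak 7: h1:7  h2:4  h3:2  h4:0  h5:0.
Shift WP102→2, WP103→2.
Schedule WP100@1, WP101@1, WP102@2, WP103@2: h1:4  h2:4  h3:4  h4:1  h5:0 — peak 4.

4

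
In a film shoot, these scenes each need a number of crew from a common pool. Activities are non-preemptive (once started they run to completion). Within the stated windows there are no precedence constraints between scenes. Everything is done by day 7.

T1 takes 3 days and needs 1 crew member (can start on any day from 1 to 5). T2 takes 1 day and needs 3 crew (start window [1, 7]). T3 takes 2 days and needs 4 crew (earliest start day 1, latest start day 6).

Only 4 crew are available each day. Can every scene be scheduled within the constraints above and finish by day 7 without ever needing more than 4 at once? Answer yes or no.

yes

Schedule T1@1, T2@1, T3@4: d1:4  d2:1  d3:1  d4:4  d5:4  d6:0  d7:0 — peak 4 ≤ 4.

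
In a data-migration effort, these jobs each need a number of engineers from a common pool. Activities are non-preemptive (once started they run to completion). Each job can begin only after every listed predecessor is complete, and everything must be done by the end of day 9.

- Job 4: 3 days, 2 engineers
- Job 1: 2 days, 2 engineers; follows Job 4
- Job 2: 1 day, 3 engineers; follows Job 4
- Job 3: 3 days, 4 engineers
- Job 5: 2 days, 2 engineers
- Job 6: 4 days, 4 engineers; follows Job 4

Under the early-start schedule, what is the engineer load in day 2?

8

At early start, day 2 has: Job 4, Job 3, Job 5.
Demand: 2 + 4 + 2 = 8.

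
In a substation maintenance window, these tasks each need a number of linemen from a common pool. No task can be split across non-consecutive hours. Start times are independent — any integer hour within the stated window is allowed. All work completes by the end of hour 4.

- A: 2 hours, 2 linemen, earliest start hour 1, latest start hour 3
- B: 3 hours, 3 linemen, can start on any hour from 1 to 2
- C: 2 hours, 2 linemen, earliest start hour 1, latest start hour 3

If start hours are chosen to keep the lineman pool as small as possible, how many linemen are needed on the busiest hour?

5

Early-start (A@1, B@1, C@1) gives peak 7: h1:7  h2:7  h3:3  h4:0.
Shift C→3.
Schedule A@1, B@1, C@3: h1:5  h2:5  h3:5  h4:2 — peak 5.
Total lineman-hours = 17 over 4 hours ⇒ peak ≥ ⌈17/4⌉ = 5, so 5 is optimal.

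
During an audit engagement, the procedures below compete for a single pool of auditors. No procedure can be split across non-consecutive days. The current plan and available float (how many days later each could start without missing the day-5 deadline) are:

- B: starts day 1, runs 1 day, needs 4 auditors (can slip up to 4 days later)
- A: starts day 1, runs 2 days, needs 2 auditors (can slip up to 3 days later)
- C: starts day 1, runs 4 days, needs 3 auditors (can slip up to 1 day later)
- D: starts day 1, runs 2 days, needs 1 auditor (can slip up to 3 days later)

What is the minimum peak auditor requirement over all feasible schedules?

5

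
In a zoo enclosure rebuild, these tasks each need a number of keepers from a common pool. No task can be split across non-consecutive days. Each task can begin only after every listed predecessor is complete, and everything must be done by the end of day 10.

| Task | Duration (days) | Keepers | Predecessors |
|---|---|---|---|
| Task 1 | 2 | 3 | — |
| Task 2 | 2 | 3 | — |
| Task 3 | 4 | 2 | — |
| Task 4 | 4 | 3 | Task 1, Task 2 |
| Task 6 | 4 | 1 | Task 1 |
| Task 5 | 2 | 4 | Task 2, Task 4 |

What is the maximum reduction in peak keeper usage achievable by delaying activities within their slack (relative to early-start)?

3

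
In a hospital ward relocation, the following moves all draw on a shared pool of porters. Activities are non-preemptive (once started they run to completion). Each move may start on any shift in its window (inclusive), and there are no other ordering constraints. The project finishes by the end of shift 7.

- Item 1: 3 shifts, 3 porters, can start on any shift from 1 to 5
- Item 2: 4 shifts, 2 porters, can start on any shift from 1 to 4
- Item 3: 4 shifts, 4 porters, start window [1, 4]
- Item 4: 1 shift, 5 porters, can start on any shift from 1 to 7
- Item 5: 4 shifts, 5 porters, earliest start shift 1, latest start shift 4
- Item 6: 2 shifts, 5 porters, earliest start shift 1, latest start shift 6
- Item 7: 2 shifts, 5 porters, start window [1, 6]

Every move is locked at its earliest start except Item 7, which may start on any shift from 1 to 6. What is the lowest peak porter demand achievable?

24

Item 7@1: s1:29  s2:24  s3:14  s4:11  s5:0  s6:0  s7:0 → peak 29
Item 7@2: s1:24  s2:24  s3:19  s4:11  s5:0  s6:0  s7:0 → peak 24
Item 7@3: s1:24  s2:19  s3:19  s4:16  s5:0  s6:0  s7:0 → peak 24
Item 7@4: s1:24  s2:19  s3:14  s4:16  s5:5  s6:0  s7:0 → peak 24
Item 7@5: s1:24  s2:19  s3:14  s4:11  s5:5  s6:5  s7:0 → peak 24
Item 7@6: s1:24  s2:19  s3:14  s4:11  s5:0  s6:5  s7:5 → peak 24
Best is Item 7@2, peak 24.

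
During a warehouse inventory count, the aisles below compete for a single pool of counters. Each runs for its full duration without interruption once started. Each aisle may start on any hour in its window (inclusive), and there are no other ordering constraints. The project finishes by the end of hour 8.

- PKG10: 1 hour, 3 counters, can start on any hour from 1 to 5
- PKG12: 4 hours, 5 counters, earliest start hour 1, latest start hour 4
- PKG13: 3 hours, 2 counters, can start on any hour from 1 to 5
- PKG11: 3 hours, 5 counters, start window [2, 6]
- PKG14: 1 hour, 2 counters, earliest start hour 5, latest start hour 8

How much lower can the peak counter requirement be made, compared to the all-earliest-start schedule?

Early-start peak: h1:10  h2:12  h3:12  h4:10  h5:2  h6:0  h7:0  h8:0 ⇒ 12.
Leveled (PKG10@1, PKG12@2, PKG13@1, PKG11@6, PKG14@5): h1:5  h2:7  h3:7  h4:5  h5:7  h6:5  h7:5  h8:5 ⇒ 7.
Reduction 12 − 7 = 5.

5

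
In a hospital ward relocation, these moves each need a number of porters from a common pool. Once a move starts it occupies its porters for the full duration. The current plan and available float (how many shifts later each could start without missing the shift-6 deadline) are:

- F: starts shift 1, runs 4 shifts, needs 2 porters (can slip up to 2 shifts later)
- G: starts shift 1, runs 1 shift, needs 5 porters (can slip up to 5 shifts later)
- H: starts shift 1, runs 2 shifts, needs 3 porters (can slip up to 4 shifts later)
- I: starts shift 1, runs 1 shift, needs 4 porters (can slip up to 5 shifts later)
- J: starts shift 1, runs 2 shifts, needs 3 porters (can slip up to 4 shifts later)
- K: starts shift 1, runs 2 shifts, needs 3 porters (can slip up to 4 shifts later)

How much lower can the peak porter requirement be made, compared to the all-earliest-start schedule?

Early-start peak: s1:20  s2:11  s3:2  s4:2  s5:0  s6:0 ⇒ 20.
Leveled (F@1, G@1, H@2, I@4, J@5, K@5): s1:7  s2:5  s3:5  s4:6  s5:6  s6:6 ⇒ 7.
Reduction 20 − 7 = 13.

13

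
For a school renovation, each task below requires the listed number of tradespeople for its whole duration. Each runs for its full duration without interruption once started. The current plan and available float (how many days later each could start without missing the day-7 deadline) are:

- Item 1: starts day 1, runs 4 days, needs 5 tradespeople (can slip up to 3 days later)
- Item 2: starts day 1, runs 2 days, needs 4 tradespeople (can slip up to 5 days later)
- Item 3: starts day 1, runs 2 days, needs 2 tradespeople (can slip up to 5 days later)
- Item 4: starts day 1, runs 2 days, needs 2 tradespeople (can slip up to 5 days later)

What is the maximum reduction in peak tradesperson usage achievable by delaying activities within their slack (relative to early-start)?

6

Early-start peak: d1:13  d2:13  d3:5  d4:5  d5:0  d6:0  d7:0 ⇒ 13.
Leveled (Item 1@1, Item 2@5, Item 3@1, Item 4@3): d1:7  d2:7  d3:7  d4:7  d5:4  d6:4  d7:0 ⇒ 7.
Reduction 13 − 7 = 6.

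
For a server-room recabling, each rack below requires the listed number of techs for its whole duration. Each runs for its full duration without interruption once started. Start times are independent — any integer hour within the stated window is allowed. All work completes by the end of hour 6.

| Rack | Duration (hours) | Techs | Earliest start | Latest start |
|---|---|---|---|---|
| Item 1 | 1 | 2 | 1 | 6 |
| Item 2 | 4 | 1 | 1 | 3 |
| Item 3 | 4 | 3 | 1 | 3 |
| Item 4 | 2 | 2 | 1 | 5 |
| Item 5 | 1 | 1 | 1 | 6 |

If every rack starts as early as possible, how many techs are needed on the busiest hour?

9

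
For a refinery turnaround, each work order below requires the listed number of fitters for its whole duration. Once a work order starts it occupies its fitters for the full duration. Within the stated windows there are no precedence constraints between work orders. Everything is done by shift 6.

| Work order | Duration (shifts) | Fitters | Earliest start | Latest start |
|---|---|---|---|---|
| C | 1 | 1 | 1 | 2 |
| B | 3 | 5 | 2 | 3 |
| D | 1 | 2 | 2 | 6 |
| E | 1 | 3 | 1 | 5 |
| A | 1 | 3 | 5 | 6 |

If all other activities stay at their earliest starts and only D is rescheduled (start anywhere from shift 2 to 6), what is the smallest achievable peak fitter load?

5

D@2: s1:4  s2:7  s3:5  s4:5  s5:3  s6:0 → peak 7
D@3: s1:4  s2:5  s3:7  s4:5  s5:3  s6:0 → peak 7
D@4: s1:4  s2:5  s3:5  s4:7  s5:3  s6:0 → peak 7
D@5: s1:4  s2:5  s3:5  s4:5  s5:5  s6:0 → peak 5
D@6: s1:4  s2:5  s3:5  s4:5  s5:3  s6:2 → peak 5
Best is D@5, peak 5.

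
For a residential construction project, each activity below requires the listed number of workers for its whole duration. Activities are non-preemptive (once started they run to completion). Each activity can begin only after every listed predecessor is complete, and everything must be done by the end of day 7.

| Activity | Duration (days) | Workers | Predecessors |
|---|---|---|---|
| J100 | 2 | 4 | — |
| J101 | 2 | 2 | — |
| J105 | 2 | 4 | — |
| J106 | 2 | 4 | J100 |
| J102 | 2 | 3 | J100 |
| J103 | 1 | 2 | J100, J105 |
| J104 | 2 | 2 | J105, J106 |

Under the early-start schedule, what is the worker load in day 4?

At early start, day 4 has: J106, J102.
Demand: 4 + 3 = 7.

7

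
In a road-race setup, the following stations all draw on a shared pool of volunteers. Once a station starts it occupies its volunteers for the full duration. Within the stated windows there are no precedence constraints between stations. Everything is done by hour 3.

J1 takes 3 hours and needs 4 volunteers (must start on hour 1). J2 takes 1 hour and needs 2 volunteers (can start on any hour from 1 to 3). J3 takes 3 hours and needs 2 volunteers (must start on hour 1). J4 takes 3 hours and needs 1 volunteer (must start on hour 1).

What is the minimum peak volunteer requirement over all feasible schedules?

Schedule J1@1, J2@1, J3@1, J4@1: h1:9  h2:7  h3:7 — peak 9.
No arrangement of the 3 feasible schedules does better.

9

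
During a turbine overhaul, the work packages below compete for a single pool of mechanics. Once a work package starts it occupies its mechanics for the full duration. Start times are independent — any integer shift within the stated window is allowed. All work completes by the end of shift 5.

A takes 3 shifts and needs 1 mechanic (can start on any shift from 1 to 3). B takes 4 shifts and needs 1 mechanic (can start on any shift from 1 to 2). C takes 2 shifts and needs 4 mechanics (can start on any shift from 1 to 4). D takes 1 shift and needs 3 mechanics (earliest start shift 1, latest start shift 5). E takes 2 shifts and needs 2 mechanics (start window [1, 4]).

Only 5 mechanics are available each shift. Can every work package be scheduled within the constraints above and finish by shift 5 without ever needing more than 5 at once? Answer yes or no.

Schedule A@1, B@1, C@4, D@1, E@2: s1:5  s2:4  s3:4  s4:5  s5:4 — peak 5 ≤ 5.

yes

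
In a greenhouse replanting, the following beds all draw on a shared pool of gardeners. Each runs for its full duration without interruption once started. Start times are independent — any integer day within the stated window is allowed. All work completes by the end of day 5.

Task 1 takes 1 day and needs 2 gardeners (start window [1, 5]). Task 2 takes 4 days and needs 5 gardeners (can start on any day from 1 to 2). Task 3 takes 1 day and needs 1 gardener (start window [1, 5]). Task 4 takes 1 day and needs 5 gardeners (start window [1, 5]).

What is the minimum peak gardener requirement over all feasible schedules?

Early-start (Task 1@1, Task 2@1, Task 3@1, Task 4@1) gives peak 13: d1:13  d2:5  d3:5  d4:5  d5:0.
Shift Task 3→2, Task 4→5.
Schedule Task 1@1, Task 2@1, Task 3@2, Task 4@5: d1:7  d2:6  d3:5  d4:5  d5:5 — peak 7.

7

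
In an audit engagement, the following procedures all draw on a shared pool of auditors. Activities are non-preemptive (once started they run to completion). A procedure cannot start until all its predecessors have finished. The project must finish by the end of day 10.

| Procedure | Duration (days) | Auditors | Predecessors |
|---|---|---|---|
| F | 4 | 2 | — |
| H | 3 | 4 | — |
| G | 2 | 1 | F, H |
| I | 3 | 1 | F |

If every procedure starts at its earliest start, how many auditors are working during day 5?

2

At early start, day 5 has: G, I.
Demand: 1 + 1 = 2.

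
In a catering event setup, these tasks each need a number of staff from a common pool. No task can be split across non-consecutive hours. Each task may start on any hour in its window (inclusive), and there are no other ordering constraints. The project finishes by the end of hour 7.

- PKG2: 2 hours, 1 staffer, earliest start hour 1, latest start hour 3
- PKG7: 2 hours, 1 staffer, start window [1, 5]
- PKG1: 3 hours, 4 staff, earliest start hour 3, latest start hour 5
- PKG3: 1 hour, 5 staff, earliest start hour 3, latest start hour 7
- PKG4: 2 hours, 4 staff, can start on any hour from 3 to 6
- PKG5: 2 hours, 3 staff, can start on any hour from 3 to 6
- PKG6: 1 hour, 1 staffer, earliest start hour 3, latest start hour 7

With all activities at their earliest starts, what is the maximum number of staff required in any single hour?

Early-start schedule: PKG2@1, PKG7@1, PKG1@3, PKG3@3, PKG4@3, PKG5@3, PKG6@3.
Load per hour: hour 1: 2, hour 2: 2, hour 3: 17, hour 4: 11, hour 5: 4, hour 6: 0, hour 7: 0.
Peak is 17.

17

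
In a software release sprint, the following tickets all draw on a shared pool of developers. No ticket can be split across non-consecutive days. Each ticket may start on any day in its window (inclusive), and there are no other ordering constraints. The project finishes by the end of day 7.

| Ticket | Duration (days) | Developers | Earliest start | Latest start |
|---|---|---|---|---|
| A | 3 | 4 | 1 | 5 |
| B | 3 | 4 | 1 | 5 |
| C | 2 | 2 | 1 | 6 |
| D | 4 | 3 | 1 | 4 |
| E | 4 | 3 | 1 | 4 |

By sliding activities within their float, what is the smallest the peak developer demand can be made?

8

Early-start (A@1, B@1, C@1, D@1, E@1) gives peak 16: d1:16  d2:16  d3:14  d4:6  d5:0  d6:0  d7:0.
Shift C→4, D→4, E→4.
Schedule A@1, B@1, C@4, D@4, E@4: d1:8  d2:8  d3:8  d4:8  d5:8  d6:6  d7:6 — peak 8.
Total developer-days = 52 over 7 days ⇒ peak ≥ ⌈52/7⌉ = 8, so 8 is optimal.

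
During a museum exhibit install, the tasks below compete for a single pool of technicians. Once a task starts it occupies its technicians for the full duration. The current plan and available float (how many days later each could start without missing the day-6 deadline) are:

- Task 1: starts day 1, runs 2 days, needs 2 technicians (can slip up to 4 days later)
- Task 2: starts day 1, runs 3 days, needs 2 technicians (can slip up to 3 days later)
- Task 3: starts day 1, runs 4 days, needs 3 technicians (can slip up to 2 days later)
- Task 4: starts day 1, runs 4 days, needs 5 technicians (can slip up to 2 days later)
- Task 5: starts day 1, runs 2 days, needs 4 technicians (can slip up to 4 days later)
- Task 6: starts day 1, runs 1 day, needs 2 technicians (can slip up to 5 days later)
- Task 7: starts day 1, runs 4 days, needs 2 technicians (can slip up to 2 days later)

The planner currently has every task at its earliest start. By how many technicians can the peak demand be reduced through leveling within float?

8

Early-start peak: d1:20  d2:18  d3:12  d4:10  d5:0  d6:0 ⇒ 20.
Leveled (Task 1@1, Task 2@1, Task 3@1, Task 4@1, Task 5@5, Task 6@4, Task 7@3): d1:12  d2:12  d3:12  d4:12  d5:6  d6:6 ⇒ 12.
Reduction 20 − 12 = 8.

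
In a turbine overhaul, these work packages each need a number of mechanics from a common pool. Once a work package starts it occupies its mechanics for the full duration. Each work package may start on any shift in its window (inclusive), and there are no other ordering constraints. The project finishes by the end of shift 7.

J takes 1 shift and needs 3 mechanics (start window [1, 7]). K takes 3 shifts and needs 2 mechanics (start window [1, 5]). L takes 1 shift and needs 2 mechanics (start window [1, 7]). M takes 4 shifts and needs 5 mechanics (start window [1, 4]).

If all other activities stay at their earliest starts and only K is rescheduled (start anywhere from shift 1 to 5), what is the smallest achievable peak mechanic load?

10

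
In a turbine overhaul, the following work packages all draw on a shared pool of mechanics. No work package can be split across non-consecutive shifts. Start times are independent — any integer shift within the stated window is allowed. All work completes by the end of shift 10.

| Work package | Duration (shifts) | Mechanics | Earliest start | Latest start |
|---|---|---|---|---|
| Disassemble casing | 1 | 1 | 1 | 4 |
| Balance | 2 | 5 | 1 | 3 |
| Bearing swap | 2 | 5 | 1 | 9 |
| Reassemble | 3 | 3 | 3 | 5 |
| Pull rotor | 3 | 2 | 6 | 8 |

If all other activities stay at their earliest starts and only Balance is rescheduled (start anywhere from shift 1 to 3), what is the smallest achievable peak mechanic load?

Balance@1: s1:11  s2:10  s3:3  s4:3  s5:3  s6:2  s7:2  s8:2  s9:0  s10:0 → peak 11
Balance@2: s1:6  s2:10  s3:8  s4:3  s5:3  s6:2  s7:2  s8:2  s9:0  s10:0 → peak 10
Balance@3: s1:6  s2:5  s3:8  s4:8  s5:3  s6:2  s7:2  s8:2  s9:0  s10:0 → peak 8
Best is Balance@3, peak 8.

8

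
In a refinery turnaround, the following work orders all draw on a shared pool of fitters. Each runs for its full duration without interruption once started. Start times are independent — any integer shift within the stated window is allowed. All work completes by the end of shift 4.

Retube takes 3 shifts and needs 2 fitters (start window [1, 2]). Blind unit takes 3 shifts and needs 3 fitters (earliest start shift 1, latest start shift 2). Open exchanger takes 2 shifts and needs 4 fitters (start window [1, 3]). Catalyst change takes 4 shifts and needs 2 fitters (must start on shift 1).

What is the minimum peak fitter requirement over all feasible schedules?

11

Schedule Retube@1, Blind unit@1, Open exchanger@1, Catalyst change@1: s1:11  s2:11  s3:7  s4:2 — peak 11.
No arrangement of the 12 feasible schedules does better.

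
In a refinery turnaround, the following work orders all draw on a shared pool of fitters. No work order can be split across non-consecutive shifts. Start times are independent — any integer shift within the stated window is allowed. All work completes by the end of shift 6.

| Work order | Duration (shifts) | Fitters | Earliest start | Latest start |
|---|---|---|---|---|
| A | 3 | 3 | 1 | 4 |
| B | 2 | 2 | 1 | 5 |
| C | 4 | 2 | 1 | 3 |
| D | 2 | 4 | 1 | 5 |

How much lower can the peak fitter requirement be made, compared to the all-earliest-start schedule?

5

Early-start peak: s1:11  s2:11  s3:5  s4:2  s5:0  s6:0 ⇒ 11.
Leveled (A@1, B@1, C@3, D@4): s1:5  s2:5  s3:5  s4:6  s5:6  s6:2 ⇒ 6.
Reduction 11 − 6 = 5.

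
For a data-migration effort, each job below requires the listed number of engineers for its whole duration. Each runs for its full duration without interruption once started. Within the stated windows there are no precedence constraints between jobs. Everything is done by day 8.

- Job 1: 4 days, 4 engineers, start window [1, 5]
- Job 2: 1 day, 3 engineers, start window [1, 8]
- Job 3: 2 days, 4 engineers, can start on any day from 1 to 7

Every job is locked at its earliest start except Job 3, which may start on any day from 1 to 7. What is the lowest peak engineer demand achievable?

7

Job 3@1: d1:11  d2:8  d3:4  d4:4  d5:0  d6:0  d7:0  d8:0 → peak 11
Job 3@2: d1:7  d2:8  d3:8  d4:4  d5:0  d6:0  d7:0  d8:0 → peak 8
Job 3@3: d1:7  d2:4  d3:8  d4:8  d5:0  d6:0  d7:0  d8:0 → peak 8
Job 3@4: d1:7  d2:4  d3:4  d4:8  d5:4  d6:0  d7:0  d8:0 → peak 8
Job 3@5: d1:7  d2:4  d3:4  d4:4  d5:4  d6:4  d7:0  d8:0 → peak 7
Job 3@6: d1:7  d2:4  d3:4  d4:4  d5:0  d6:4  d7:4  d8:0 → peak 7
Job 3@7: d1:7  d2:4  d3:4  d4:4  d5:0  d6:0  d7:4  d8:4 → peak 7
Best is Job 3@5, peak 7.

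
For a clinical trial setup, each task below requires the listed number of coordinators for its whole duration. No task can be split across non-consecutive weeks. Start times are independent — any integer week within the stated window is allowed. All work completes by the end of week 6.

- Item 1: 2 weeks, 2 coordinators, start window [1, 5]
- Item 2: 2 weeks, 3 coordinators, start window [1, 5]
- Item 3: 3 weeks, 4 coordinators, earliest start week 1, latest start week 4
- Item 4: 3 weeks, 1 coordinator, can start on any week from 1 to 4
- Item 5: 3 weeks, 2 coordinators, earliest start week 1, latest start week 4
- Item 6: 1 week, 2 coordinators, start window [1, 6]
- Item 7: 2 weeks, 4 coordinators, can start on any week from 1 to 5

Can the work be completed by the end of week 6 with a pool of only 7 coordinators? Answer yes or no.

yes

Schedule Item 1@3, Item 2@1, Item 3@1, Item 4@3, Item 5@4, Item 6@4, Item 7@5: w1:7  w2:7  w3:7  w4:7  w5:7  w6:6 — peak 7 ≤ 7.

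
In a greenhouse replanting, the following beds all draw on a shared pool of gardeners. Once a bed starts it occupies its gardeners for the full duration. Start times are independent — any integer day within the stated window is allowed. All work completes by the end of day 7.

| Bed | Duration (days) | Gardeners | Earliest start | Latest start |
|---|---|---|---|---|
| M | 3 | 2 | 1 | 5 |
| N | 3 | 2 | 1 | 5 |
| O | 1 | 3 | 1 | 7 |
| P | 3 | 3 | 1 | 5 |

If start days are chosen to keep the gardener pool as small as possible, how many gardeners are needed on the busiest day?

Early-start (M@1, N@1, O@1, P@1) gives peak 10: d1:10  d2:7  d3:7  d4:0  d5:0  d6:0  d7:0.
Shift O→4, P→5.
Schedule M@1, N@1, O@4, P@5: d1:4  d2:4  d3:4  d4:3  d5:3  d6:3  d7:3 — peak 4.
Total gardener-days = 24 over 7 days ⇒ peak ≥ ⌈24/7⌉ = 4, so 4 is optimal.

4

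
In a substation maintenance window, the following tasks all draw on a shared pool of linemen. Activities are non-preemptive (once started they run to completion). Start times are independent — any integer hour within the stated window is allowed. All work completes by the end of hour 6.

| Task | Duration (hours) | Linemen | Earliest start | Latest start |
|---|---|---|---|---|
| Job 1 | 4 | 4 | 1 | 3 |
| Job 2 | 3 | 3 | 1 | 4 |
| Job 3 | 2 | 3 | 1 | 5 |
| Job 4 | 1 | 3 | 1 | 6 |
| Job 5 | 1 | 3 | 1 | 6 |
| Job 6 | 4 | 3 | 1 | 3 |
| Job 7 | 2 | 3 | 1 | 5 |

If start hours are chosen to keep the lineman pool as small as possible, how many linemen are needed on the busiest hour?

10

Early-start (Job 1@1, Job 2@1, Job 3@1, Job 4@1, Job 5@1, Job 6@1, Job 7@1) gives peak 22: h1:22  h2:16  h3:10  h4:7  h5:0  h6:0.
Shift Job 4→4, Job 5→5, Job 6→3, Job 7→5.
Schedule Job 1@1, Job 2@1, Job 3@1, Job 4@4, Job 5@5, Job 6@3, Job 7@5: h1:10  h2:10  h3:10  h4:10  h5:9  h6:6 — peak 10.
Total lineman-hours = 55 over 6 hours ⇒ peak ≥ ⌈55/6⌉ = 10, so 10 is optimal.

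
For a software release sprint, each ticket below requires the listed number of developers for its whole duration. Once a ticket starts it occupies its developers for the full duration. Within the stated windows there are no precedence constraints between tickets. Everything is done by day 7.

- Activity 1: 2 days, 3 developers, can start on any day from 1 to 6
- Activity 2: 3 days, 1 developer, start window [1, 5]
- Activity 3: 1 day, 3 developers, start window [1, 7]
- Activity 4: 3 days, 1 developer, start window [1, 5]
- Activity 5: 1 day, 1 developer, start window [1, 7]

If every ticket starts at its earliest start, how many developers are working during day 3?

At early start, day 3 has: Activity 2, Activity 4.
Demand: 1 + 1 = 2.

2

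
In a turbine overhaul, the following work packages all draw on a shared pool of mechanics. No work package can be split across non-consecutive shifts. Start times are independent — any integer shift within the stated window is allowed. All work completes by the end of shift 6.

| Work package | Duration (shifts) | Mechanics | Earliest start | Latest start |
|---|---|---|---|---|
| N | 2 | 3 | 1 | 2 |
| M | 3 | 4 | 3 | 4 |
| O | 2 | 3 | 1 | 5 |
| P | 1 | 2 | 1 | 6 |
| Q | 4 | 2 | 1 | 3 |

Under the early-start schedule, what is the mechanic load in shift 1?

At early start, shift 1 has: N, O, P, Q.
Demand: 3 + 3 + 2 + 2 = 10.

10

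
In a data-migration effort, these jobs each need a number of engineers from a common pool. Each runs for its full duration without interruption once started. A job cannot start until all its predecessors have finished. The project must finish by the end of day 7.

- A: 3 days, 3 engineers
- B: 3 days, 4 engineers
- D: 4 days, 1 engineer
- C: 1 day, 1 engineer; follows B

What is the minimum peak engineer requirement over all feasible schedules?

4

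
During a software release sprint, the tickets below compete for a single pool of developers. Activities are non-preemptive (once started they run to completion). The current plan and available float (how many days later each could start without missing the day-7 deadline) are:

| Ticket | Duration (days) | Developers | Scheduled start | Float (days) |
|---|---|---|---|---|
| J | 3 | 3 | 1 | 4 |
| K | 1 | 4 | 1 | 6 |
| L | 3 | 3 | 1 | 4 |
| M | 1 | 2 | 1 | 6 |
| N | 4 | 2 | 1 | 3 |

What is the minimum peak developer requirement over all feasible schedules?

Early-start (J@1, K@1, L@1, M@1, N@1) gives peak 14: d1:14  d2:8  d3:8  d4:2  d5:0  d6:0  d7:0.
Shift K→7, L→4, N→2.
Schedule J@1, K@7, L@4, M@1, N@2: d1:5  d2:5  d3:5  d4:5  d5:5  d6:3  d7:4 — peak 5.
Total developer-days = 32 over 7 days ⇒ peak ≥ ⌈32/7⌉ = 5, so 5 is optimal.

5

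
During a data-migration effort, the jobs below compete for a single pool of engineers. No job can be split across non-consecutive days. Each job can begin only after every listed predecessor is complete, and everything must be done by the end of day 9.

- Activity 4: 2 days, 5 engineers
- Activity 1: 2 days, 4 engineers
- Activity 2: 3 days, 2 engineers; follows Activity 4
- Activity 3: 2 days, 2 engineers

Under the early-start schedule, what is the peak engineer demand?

11

Early-start schedule: Activity 4@1, Activity 1@1, Activity 2@3, Activity 3@1.
Load per day: day 1: 11, day 2: 11, day 3: 2, day 4: 2, day 5: 2, day 6: 0, day 7: 0, day 8: 0, day 9: 0.
Peak is 11.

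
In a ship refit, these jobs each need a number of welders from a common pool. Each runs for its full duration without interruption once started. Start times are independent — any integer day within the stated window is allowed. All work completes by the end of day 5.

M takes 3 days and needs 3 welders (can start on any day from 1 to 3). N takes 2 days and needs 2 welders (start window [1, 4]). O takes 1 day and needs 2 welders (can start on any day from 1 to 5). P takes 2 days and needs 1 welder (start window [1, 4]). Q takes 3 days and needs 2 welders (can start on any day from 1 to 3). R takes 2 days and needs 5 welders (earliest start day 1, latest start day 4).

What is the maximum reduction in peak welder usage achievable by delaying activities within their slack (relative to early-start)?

8

Early-start peak: d1:15  d2:13  d3:5  d4:0  d5:0 ⇒ 15.
Leveled (M@1, N@1, O@1, P@2, Q@3, R@4): d1:7  d2:6  d3:6  d4:7  d5:7 ⇒ 7.
Reduction 15 − 7 = 8.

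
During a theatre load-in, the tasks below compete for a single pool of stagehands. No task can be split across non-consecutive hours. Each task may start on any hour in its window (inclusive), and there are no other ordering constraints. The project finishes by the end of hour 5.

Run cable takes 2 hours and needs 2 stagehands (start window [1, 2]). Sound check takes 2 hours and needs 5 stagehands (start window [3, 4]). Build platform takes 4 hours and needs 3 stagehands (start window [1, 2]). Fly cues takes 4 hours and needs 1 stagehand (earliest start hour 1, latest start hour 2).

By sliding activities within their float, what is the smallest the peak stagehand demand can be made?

9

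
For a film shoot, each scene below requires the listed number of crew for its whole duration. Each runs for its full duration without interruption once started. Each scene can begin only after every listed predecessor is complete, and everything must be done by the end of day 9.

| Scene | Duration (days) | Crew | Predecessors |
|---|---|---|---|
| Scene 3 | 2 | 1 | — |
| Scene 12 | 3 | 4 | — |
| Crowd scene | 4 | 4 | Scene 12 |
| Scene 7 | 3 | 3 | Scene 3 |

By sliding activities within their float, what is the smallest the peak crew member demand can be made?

7

Schedule Scene 3@1, Scene 12@1, Crowd scene@4, Scene 7@3: d1:5  d2:5  d3:7  d4:7  d5:7  d6:4  d7:4  d8:0  d9:0 — peak 7.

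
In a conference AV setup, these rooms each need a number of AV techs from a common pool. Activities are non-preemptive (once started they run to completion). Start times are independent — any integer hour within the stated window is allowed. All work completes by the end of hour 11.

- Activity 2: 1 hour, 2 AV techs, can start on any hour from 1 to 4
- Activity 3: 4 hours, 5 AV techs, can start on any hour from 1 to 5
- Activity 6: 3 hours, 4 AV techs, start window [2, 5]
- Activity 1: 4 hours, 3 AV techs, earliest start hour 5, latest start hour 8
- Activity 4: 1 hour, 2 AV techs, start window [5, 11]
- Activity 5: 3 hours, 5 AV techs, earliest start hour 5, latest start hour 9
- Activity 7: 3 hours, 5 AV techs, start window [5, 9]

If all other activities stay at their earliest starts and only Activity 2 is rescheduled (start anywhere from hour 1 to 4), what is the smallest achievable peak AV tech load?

15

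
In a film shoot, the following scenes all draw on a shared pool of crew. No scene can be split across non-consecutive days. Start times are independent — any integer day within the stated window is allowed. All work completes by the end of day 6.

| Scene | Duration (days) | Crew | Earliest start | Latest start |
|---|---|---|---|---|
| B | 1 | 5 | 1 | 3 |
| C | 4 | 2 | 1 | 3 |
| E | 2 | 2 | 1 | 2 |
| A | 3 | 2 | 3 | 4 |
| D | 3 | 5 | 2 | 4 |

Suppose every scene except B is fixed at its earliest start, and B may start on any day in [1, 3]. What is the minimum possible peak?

B@1: d1:9  d2:9  d3:9  d4:9  d5:2  d6:0 → peak 9
B@2: d1:4  d2:14  d3:9  d4:9  d5:2  d6:0 → peak 14
B@3: d1:4  d2:9  d3:14  d4:9  d5:2  d6:0 → peak 14
Best is B@1, peak 9.

9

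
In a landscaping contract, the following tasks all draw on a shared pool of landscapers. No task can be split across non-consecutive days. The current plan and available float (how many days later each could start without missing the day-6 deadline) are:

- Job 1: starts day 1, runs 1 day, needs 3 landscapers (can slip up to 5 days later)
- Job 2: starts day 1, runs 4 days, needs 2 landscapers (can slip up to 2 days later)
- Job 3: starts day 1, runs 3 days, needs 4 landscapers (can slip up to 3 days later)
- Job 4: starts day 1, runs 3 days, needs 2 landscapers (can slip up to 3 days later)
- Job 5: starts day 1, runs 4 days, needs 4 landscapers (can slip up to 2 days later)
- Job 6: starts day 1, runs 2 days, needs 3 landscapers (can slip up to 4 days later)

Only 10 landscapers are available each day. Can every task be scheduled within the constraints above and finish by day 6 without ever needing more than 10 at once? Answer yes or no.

Schedule Job 1@1, Job 2@1, Job 3@1, Job 4@4, Job 5@2, Job 6@5: d1:9  d2:10  d3:10  d4:8  d5:9  d6:5 — peak 10 ≤ 10.

yes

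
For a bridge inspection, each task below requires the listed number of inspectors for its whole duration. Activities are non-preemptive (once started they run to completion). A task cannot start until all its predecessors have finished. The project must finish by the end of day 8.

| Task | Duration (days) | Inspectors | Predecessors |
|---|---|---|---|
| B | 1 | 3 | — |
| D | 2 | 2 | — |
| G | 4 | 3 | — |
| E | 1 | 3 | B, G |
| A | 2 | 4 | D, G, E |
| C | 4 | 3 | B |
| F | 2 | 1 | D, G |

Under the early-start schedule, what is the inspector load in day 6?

At early start, day 6 has: A, F.
Demand: 4 + 1 = 5.

5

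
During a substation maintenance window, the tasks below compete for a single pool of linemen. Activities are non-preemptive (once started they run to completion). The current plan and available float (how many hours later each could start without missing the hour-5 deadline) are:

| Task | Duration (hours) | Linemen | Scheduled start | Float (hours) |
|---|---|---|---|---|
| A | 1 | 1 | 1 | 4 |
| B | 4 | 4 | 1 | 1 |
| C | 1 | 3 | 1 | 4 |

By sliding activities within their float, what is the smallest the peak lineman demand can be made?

Early-start (A@1, B@1, C@1) gives peak 8: h1:8  h2:4  h3:4  h4:4  h5:0.
Shift B→2.
Schedule A@1, B@2, C@1: h1:4  h2:4  h3:4  h4:4  h5:4 — peak 4.
Total lineman-hours = 20 over 5 hours ⇒ peak ≥ ⌈20/5⌉ = 4, so 4 is optimal.

4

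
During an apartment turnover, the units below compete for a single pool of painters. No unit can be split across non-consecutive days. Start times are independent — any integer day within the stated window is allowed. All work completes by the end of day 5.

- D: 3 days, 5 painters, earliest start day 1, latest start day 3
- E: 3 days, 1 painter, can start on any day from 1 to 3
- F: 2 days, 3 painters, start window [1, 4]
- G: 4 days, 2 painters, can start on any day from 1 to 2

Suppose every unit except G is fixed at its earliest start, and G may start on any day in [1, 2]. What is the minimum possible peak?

11

G@1: d1:11  d2:11  d3:8  d4:2  d5:0 → peak 11
G@2: d1:9  d2:11  d3:8  d4:2  d5:2 → peak 11
Best is G@1, peak 11.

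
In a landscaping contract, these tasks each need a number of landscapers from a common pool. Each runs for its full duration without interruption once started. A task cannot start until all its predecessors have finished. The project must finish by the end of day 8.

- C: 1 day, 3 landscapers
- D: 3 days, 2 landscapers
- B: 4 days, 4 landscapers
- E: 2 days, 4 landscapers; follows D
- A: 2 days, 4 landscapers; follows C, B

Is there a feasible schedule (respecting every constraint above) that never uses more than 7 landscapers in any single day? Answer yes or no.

Schedule C@1, D@2, B@1, E@5, A@7: d1:7  d2:6  d3:6  d4:6  d5:4  d6:4  d7:4  d8:4 — peak 7 ≤ 7.

yes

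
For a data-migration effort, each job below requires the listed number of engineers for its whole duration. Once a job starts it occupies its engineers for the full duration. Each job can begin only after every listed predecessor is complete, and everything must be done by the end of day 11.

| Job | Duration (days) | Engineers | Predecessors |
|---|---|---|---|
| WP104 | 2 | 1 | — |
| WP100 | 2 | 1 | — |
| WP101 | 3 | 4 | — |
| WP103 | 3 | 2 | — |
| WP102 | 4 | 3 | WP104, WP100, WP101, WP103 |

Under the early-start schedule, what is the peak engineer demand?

8

Early-start schedule: WP104@1, WP100@1, WP101@1, WP103@1, WP102@4.
Load per day: day 1: 8, day 2: 8, day 3: 6, day 4: 3, day 5: 3, day 6: 3, day 7: 3, day 8: 0, day 9: 0, day 10: 0, day 11: 0.
Peak is 8.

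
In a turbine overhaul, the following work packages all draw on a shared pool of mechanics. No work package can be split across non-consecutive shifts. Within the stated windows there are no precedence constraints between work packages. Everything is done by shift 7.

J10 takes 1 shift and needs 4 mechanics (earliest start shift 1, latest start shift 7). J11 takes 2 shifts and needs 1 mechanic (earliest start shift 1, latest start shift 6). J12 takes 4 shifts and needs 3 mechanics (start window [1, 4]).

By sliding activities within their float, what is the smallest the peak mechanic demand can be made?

Early-start (J10@1, J11@1, J12@1) gives peak 8: s1:8  s2:4  s3:3  s4:3  s5:0  s6:0  s7:0.
Shift J11→2, J12→2.
Schedule J10@1, J11@2, J12@2: s1:4  s2:4  s3:4  s4:3  s5:3  s6:0  s7:0 — peak 4.

4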